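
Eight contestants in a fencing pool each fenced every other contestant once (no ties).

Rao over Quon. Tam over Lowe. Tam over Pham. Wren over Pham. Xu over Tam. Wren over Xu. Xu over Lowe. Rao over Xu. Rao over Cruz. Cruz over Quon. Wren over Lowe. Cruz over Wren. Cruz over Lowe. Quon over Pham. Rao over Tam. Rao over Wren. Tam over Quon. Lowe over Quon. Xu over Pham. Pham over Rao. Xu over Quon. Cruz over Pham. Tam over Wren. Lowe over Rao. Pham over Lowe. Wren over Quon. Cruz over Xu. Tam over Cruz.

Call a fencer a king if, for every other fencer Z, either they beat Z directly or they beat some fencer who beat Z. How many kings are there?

Tam reaches everyone (king).
Quon cannot reach Tam, Cruz, Wren, Xu in two steps.
Cruz reaches everyone (king).
Wren cannot reach Cruz in two steps.
Pham reaches everyone (king).
Lowe reaches everyone (king).
Xu reaches everyone (king).
Rao reaches everyone (king).
Kings: Tam, Cruz, Pham, Lowe, Xu, Rao — 6.

6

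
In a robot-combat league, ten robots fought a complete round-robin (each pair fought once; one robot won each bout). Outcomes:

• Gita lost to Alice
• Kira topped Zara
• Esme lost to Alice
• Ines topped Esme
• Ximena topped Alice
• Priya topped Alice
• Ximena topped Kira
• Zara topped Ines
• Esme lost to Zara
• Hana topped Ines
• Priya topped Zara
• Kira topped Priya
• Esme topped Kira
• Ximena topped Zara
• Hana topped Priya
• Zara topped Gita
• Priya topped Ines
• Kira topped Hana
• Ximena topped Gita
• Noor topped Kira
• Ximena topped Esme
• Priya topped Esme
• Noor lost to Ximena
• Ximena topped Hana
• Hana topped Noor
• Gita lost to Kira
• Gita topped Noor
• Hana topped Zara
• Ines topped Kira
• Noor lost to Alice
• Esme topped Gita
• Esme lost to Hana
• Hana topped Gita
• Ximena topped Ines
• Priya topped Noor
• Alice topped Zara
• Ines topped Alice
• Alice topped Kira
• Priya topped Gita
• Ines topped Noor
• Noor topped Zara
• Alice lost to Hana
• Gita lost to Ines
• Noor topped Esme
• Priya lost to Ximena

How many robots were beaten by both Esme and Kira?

1

Esme beat: Kira, Gita.
Kira beat: Zara, Hana, Priya, Gita.
Both beat: Gita — 1.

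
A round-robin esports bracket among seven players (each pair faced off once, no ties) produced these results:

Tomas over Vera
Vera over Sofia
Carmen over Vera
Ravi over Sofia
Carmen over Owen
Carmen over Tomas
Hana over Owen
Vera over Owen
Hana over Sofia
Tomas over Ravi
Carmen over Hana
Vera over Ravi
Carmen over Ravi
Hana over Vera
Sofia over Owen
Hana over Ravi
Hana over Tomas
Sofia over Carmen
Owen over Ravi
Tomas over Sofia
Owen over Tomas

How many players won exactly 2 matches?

2

Win totals: Tomas 3, Ravi 1, Carmen 5, Sofia 2, Vera 3, Hana 5, Owen 2.
Exactly 2: Sofia, Owen — 2 players.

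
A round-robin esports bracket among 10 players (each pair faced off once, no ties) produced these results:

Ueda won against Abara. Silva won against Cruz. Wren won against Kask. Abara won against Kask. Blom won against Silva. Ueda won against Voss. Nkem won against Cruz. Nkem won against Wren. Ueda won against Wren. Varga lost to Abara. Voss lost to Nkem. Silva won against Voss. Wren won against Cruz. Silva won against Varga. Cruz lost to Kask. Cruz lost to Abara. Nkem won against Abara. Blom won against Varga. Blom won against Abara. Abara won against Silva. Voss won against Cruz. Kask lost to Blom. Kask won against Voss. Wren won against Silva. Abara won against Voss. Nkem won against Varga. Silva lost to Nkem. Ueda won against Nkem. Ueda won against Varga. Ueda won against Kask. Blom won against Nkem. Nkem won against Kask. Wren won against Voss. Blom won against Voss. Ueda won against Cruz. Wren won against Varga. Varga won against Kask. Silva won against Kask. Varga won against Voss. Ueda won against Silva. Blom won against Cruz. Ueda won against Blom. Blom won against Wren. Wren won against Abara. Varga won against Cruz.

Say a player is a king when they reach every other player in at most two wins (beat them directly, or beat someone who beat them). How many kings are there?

Varga cannot reach Blom, Wren, Nkem, Silva, Abara, Ueda in two steps.
Blom cannot reach Ueda in two steps.
Wren cannot reach Blom, Nkem, Ueda in two steps.
Nkem cannot reach Blom, Ueda in two steps.
Kask cannot reach Varga, Blom, Wren, Nkem, Silva, Abara, Ueda in two steps.
Cruz cannot reach Varga, Blom, Wren, Nkem, Kask, Voss, Silva, Abara, Ueda in two steps.
Voss cannot reach Varga, Blom, Wren, Nkem, Kask, Silva, Abara, Ueda in two steps.
Silva cannot reach Blom, Wren, Nkem, Abara, Ueda in two steps.
Abara cannot reach Blom, Wren, Nkem, Ueda in two steps.
Ueda reaches everyone (king).
Kings: Ueda — 1.

1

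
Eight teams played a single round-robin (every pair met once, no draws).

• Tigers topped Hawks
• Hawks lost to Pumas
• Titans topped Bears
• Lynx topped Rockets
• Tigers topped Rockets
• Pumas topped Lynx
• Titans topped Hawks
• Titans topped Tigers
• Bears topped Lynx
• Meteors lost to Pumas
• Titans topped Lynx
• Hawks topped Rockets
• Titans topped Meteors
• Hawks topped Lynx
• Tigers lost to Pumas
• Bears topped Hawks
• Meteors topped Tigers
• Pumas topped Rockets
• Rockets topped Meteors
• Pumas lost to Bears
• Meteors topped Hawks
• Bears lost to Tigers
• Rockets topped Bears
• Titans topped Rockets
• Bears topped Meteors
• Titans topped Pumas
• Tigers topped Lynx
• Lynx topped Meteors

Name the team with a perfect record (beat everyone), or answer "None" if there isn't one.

Titans

Titans has 7 wins out of 7 opponents — a perfect record.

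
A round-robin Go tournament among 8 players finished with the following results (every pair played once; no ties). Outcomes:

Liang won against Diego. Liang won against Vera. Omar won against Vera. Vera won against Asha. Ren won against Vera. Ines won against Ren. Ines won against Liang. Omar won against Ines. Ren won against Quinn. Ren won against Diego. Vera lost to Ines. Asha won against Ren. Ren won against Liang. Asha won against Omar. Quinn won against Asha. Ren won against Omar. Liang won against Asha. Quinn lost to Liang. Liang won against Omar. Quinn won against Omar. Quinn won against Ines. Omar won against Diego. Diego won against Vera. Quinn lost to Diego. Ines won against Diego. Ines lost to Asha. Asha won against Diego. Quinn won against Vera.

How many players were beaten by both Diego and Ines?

1

Diego beat: Quinn, Vera.
Ines beat: Liang, Vera, Ren, Diego.
Both beat: Vera — 1.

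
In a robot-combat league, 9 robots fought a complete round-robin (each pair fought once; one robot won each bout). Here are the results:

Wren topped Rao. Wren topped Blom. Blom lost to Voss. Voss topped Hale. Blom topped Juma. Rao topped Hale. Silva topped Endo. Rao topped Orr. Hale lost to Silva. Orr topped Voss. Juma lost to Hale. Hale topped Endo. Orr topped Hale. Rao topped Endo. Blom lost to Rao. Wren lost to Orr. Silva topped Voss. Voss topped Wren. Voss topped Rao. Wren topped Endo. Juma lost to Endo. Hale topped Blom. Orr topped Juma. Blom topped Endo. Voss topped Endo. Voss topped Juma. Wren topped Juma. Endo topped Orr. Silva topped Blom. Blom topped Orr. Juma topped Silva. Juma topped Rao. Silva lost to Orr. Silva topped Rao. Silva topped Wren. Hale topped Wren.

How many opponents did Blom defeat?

Blom's results: beat Juma, Endo, Orr; lost to Rao, Silva, Wren, Voss, Hale.
That is 3 wins.

3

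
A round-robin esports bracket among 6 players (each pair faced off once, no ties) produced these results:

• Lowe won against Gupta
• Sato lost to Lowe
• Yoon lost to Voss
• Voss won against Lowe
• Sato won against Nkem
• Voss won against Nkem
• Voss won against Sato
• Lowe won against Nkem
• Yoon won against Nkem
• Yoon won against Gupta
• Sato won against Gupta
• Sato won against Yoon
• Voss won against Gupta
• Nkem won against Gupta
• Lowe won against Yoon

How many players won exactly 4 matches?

Win totals: Gupta 0, Nkem 1, Lowe 4, Yoon 2, Voss 5, Sato 3.
Exactly 4: Lowe — 1 player.

1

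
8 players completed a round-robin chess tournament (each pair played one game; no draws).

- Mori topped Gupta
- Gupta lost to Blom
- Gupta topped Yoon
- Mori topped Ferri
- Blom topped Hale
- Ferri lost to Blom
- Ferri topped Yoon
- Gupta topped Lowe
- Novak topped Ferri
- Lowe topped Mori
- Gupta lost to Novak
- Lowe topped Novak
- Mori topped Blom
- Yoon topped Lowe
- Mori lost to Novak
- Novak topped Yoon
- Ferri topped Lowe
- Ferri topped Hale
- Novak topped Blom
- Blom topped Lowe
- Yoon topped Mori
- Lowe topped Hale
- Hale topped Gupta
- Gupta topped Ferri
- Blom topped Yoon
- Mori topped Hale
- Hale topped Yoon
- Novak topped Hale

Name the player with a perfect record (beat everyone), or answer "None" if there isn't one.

Highest win total is Novak with 6 (out of 7 possible).
Novak lost to Lowe, so no player went undefeated.

None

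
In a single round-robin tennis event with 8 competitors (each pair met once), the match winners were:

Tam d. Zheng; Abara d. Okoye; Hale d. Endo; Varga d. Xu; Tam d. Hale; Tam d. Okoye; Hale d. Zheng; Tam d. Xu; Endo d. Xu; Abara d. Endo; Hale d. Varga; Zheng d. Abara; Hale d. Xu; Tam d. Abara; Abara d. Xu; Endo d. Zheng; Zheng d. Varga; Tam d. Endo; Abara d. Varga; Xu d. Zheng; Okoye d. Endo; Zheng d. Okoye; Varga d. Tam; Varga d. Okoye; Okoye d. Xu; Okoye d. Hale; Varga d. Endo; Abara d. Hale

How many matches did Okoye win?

Okoye's results: beat Endo, Hale, Xu; lost to Abara, Varga, Tam, Zheng.
That is 3 wins.

3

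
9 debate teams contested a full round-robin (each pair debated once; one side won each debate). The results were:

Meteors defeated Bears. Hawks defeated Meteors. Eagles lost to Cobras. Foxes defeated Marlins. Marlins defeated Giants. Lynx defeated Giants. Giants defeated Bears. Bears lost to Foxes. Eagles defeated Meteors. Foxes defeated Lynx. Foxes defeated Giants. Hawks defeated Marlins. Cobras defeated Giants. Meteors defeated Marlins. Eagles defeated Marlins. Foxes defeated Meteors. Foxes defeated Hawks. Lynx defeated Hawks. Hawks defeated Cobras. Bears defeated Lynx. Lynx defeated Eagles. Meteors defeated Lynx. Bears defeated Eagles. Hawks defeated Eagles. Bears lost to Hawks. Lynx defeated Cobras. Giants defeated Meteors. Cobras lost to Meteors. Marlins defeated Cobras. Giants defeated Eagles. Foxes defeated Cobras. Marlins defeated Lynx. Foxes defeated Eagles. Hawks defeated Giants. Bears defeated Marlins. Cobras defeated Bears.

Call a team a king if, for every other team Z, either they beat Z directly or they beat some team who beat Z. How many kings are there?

1

Bears cannot reach Foxes in two steps.
Meteors cannot reach Foxes in two steps.
Marlins cannot reach Foxes in two steps.
Eagles cannot reach Hawks, Foxes in two steps.
Giants cannot reach Hawks, Foxes in two steps.
Hawks cannot reach Foxes in two steps.
Foxes reaches everyone (king).
Cobras cannot reach Hawks, Foxes in two steps.
Lynx cannot reach Foxes in two steps.
Kings: Foxes — 1.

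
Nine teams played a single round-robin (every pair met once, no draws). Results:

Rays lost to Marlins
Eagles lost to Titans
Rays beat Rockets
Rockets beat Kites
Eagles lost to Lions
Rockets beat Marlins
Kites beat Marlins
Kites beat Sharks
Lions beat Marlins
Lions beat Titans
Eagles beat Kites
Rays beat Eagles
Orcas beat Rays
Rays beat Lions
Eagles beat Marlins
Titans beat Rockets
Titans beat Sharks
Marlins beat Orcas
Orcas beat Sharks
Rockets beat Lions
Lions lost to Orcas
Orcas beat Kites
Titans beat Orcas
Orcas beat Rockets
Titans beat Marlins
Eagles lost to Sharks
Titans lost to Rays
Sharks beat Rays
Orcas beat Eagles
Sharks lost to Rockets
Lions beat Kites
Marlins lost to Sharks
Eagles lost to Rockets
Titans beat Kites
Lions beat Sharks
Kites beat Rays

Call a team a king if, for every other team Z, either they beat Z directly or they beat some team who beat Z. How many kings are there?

8

Eagles cannot reach Titans, Lions, Rockets in two steps.
Titans reaches everyone (king).
Lions reaches everyone (king).
Marlins reaches everyone (king).
Rays reaches everyone (king).
Orcas reaches everyone (king).
Kites reaches everyone (king).
Rockets reaches everyone (king).
Sharks reaches everyone (king).
Kings: Titans, Lions, Marlins, Rays, Orcas, Kites, Rockets, Sharks — 8.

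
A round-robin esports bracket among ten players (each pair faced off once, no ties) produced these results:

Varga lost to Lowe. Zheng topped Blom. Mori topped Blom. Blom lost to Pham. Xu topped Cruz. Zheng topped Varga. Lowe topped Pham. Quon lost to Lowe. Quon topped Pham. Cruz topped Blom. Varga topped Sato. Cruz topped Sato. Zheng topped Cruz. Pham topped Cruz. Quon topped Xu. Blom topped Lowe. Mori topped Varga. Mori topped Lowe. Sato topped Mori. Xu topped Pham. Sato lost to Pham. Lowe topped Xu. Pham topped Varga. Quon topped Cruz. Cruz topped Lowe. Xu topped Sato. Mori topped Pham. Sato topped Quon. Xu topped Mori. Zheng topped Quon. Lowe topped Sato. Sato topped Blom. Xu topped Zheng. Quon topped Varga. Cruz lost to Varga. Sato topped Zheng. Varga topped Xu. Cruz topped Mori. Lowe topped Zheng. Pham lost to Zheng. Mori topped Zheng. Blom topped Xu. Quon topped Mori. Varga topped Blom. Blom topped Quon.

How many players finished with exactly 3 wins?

1

Win totals: Quon 5, Varga 4, Pham 4, Xu 5, Cruz 4, Lowe 6, Zheng 5, Mori 5, Sato 4, Blom 3.
Exactly 3: Blom — 1 player.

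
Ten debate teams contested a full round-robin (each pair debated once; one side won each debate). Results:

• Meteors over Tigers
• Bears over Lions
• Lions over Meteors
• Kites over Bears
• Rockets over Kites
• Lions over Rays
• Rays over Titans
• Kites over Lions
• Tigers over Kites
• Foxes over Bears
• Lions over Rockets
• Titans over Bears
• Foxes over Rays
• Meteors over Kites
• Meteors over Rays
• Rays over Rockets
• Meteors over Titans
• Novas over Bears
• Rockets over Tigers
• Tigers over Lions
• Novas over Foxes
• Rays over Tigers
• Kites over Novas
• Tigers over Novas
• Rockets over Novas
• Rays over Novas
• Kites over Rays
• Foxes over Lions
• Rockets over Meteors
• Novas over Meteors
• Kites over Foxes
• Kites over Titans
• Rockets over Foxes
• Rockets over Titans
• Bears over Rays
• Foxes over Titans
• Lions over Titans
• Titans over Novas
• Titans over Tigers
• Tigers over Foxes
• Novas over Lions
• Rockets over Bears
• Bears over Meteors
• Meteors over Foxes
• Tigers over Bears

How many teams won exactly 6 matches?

1

Win totals: Meteors 5, Rays 4, Kites 6, Foxes 4, Lions 4, Titans 3, Bears 3, Tigers 5, Novas 4, Rockets 7.
Exactly 6: Kites — 1 team.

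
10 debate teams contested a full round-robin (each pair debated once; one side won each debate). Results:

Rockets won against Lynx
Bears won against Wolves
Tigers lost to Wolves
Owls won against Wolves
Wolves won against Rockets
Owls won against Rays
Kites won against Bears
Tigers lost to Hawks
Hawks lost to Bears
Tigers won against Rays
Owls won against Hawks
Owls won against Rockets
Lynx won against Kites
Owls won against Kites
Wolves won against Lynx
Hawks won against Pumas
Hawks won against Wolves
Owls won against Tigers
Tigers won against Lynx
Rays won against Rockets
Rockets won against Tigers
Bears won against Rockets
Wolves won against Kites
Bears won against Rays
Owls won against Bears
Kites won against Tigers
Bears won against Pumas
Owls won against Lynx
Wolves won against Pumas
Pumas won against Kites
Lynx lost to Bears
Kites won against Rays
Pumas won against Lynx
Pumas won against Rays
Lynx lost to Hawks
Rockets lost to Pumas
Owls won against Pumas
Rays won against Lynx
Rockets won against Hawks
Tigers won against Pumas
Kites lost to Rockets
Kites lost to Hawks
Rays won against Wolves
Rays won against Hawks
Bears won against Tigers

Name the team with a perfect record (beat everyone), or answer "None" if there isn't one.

Owls has 9 wins out of 9 opponents — a perfect record.

Owls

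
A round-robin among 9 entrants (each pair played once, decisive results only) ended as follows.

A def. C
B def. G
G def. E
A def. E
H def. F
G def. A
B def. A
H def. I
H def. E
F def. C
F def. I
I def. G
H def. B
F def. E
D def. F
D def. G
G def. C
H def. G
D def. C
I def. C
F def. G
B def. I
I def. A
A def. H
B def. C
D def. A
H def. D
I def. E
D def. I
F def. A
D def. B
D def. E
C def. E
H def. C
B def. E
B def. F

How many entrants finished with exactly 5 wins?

1

Win totals: A 3, B 6, C 1, D 7, E 0, F 5, G 3, H 7, I 4.
Exactly 5: F — 1 entrant.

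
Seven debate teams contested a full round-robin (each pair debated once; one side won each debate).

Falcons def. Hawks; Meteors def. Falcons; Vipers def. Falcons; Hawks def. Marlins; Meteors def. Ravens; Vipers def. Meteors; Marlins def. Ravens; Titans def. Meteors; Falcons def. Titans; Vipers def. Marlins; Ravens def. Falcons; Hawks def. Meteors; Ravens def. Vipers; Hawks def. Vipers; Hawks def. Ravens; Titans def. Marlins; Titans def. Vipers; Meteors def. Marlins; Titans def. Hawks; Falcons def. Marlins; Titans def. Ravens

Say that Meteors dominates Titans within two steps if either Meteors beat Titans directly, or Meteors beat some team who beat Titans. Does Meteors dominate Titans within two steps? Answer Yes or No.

Yes

Meteors did not beat Titans directly.
Meteors beat Ravens, Marlins, Falcons. Of those, Falcons beat Titans.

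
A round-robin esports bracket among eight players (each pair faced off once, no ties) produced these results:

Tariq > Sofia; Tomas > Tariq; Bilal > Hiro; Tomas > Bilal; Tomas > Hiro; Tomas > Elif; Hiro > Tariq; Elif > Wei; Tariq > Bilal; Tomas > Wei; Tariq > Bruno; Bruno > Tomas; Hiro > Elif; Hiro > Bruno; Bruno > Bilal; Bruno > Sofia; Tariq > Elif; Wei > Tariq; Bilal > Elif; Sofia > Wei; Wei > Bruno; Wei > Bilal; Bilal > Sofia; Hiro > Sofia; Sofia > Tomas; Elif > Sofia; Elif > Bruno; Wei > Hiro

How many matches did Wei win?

Wei's results: beat Hiro, Bruno, Bilal, Tariq; lost to Sofia, Tomas, Elif.
That is 4 wins.

4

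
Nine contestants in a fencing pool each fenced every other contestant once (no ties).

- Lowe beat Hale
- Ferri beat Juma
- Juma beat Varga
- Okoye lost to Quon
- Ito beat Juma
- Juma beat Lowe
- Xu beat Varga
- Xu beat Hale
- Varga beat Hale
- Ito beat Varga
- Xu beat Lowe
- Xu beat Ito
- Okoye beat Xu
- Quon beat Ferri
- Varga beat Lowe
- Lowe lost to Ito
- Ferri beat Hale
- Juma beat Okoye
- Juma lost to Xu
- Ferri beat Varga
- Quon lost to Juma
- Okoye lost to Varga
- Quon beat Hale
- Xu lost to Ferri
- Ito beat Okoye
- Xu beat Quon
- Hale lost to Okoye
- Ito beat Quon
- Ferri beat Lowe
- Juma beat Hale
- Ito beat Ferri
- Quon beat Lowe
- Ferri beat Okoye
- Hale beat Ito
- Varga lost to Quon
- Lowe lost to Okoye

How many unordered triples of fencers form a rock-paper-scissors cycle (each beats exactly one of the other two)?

13

Win totals: Lowe 1, Quon 5, Ferri 6, Xu 6, Ito 6, Hale 1, Varga 3, Juma 5, Okoye 3.
A fencer with w wins dominates both others in C(w,2) triples; summing gives 0 + 10 + 15 + 15 + 15 + 0 + 3 + 10 + 3 = 71 transitive triples.
Total triples C(9,3) = 84, so cyclic triples = 84 − 71 = 13.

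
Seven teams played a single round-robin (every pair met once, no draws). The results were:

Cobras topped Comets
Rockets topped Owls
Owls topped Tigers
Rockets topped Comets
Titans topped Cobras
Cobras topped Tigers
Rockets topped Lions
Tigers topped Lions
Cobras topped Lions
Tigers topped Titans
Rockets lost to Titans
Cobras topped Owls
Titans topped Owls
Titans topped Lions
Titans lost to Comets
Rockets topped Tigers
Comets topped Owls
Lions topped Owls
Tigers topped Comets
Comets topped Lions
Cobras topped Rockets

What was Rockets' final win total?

4

Rockets' results: beat Lions, Owls, Comets, Tigers; lost to Cobras, Titans.
That is 4 wins.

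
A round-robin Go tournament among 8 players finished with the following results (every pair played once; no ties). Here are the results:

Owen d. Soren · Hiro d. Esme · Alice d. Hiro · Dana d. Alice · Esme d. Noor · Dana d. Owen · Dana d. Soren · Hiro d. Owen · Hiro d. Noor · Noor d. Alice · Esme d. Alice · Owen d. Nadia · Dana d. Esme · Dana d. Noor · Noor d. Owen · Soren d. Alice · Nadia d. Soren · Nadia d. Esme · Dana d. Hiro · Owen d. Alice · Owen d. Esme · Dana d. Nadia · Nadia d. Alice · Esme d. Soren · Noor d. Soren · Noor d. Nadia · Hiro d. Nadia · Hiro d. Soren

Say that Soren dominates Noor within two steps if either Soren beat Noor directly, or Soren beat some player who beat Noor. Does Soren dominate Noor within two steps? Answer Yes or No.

Soren did not beat Noor directly.
Soren beat Alice, but each of them lost to Noor. No two-step path.

No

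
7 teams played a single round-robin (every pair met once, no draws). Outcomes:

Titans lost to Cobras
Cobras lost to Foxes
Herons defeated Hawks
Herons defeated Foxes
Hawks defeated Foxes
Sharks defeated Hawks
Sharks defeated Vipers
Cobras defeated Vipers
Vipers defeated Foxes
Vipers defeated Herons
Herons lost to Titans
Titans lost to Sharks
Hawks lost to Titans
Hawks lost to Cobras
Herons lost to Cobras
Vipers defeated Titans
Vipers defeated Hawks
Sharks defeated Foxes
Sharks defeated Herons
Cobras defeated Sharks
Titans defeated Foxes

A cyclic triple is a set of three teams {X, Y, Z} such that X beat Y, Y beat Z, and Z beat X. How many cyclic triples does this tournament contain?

5

Win totals: Hawks 1, Foxes 1, Herons 2, Titans 3, Sharks 5, Vipers 4, Cobras 5.
A team with w wins dominates both others in C(w,2) triples; summing gives 0 + 0 + 1 + 3 + 10 + 6 + 10 = 30 transitive triples.
Total triples C(7,3) = 35, so cyclic triples = 35 − 30 = 5.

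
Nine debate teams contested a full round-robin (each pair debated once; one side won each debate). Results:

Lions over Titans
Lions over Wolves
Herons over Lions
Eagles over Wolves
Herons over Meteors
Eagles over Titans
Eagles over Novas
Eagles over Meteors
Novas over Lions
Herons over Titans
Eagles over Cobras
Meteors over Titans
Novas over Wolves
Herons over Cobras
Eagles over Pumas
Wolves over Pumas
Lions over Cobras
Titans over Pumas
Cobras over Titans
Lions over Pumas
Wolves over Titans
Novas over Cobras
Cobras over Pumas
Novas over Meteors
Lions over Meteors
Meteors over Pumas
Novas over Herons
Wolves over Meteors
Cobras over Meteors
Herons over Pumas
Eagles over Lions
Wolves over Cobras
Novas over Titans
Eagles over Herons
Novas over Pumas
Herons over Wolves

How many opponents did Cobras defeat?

Cobras' results: beat Pumas, Titans, Meteors; lost to Herons, Eagles, Novas, Wolves, Lions.
That is 3 wins.

3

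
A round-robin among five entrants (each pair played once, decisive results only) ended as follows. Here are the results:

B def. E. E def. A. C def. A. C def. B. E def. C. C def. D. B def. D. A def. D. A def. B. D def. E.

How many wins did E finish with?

2

E's results: beat A, C; lost to B, D.
That is 2 wins.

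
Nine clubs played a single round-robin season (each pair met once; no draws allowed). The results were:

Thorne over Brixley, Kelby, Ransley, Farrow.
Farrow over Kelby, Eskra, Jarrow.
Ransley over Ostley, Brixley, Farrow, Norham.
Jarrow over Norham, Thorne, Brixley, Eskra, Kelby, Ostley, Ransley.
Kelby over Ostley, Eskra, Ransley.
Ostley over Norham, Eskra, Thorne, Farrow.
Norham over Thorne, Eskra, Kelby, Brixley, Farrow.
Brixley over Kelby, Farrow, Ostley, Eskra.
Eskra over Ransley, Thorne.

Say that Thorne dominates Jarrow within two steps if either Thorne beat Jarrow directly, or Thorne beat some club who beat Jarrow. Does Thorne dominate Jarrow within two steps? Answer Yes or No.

Thorne did not beat Jarrow directly.
Thorne beat Kelby, Brixley, Ransley, Farrow. Of those, Farrow beat Jarrow.

Yes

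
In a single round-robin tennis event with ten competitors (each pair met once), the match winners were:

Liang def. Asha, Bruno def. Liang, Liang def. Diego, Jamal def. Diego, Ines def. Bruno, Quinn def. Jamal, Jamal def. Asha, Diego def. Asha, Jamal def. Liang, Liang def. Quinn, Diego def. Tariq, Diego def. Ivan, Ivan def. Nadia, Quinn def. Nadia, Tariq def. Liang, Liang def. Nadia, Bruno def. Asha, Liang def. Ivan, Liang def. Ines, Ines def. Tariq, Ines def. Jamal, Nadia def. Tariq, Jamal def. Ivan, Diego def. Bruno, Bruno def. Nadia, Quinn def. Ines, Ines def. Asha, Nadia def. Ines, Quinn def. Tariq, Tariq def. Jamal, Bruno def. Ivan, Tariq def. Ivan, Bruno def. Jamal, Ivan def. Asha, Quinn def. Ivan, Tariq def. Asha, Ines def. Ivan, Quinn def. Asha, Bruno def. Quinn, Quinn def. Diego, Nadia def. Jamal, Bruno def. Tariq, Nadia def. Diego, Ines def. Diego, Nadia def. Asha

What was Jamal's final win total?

4

Jamal's results: beat Asha, Liang, Ivan, Diego; lost to Nadia, Quinn, Tariq, Ines, Bruno.
That is 4 wins.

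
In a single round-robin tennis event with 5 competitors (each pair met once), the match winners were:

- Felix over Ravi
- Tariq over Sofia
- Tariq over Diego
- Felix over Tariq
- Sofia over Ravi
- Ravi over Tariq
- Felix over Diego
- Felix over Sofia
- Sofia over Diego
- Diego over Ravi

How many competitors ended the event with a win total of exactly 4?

1

Win totals: Felix 4, Tariq 2, Ravi 1, Sofia 2, Diego 1.
Exactly 4: Felix — 1 competitor.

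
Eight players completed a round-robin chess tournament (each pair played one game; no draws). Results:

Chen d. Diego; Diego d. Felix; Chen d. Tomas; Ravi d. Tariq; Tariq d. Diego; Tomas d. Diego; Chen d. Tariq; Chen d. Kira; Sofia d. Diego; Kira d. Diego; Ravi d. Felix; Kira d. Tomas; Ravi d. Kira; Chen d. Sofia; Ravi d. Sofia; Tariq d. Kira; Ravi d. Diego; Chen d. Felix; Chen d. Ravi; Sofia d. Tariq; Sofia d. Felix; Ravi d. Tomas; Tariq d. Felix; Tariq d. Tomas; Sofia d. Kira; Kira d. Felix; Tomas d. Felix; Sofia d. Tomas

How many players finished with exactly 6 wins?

Win totals: Ravi 6, Diego 1, Tomas 2, Chen 7, Kira 3, Sofia 5, Tariq 4, Felix 0.
Exactly 6: Ravi — 1 player.

1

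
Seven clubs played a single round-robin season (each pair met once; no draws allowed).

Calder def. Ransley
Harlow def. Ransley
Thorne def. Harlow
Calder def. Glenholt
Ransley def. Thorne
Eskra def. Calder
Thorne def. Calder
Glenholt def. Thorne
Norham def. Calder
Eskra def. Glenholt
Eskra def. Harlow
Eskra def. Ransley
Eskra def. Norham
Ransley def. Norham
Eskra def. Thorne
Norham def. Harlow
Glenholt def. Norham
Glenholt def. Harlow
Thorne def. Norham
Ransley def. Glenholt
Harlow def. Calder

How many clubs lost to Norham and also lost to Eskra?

2

Norham beat: Calder, Harlow.
Eskra beat: Ransley, Calder, Thorne, Harlow, Norham, Glenholt.
Both beat: Calder, Harlow — 2.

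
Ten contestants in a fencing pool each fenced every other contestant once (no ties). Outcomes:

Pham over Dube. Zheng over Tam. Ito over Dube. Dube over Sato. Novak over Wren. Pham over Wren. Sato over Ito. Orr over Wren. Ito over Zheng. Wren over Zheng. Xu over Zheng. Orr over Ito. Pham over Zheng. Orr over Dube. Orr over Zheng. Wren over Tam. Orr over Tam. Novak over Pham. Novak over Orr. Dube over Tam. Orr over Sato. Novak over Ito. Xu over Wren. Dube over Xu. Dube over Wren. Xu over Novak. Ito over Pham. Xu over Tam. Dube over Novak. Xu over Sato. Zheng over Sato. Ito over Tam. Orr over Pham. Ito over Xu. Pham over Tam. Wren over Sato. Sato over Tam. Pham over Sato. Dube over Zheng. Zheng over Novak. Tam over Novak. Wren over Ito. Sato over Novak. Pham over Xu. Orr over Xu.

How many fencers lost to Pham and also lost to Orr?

6

Pham beat: Dube, Zheng, Sato, Tam, Xu, Wren.
Orr beat: Dube, Pham, Zheng, Sato, Tam, Xu, Wren, Ito.
Both beat: Dube, Zheng, Sato, Tam, Xu, Wren — 6.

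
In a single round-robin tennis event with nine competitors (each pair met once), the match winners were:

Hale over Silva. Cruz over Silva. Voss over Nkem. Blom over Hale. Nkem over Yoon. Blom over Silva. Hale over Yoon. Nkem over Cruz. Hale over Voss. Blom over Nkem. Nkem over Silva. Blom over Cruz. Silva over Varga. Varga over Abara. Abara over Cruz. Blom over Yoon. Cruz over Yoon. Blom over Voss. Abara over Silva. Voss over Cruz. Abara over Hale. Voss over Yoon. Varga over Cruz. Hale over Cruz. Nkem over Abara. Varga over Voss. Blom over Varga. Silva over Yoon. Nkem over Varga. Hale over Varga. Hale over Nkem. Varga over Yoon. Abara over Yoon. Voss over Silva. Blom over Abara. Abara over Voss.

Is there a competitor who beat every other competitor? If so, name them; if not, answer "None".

Blom has 8 wins out of 8 opponents — a perfect record.

Blom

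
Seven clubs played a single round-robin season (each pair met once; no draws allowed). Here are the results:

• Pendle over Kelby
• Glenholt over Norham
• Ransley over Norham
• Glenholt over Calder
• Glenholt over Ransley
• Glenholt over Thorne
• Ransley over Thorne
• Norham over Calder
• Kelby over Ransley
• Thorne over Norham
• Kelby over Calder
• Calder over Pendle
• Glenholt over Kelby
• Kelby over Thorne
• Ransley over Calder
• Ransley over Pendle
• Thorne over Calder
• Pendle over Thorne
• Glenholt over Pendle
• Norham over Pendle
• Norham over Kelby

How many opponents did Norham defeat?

Norham's results: beat Pendle, Calder, Kelby; lost to Thorne, Glenholt, Ransley.
That is 3 wins.

3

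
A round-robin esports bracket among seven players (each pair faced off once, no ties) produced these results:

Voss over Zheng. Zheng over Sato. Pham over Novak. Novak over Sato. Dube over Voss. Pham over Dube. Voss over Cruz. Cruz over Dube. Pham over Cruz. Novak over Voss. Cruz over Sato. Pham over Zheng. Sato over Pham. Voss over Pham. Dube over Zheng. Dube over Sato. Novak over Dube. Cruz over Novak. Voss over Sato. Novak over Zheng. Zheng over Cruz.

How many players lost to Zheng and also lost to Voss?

Zheng beat: Sato, Cruz.
Voss beat: Pham, Zheng, Sato, Cruz.
Both beat: Sato, Cruz — 2.

2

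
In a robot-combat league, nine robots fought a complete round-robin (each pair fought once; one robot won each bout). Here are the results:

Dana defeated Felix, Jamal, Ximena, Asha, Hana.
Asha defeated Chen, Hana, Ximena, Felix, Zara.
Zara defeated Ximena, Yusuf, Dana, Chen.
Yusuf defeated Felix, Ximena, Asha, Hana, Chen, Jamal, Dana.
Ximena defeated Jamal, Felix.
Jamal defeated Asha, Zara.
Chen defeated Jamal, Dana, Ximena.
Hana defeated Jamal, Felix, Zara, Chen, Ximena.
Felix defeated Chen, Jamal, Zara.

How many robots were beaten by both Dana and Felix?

Dana beat: Jamal, Hana, Felix, Ximena, Asha.
Felix beat: Chen, Zara, Jamal.
Both beat: Jamal — 1.

1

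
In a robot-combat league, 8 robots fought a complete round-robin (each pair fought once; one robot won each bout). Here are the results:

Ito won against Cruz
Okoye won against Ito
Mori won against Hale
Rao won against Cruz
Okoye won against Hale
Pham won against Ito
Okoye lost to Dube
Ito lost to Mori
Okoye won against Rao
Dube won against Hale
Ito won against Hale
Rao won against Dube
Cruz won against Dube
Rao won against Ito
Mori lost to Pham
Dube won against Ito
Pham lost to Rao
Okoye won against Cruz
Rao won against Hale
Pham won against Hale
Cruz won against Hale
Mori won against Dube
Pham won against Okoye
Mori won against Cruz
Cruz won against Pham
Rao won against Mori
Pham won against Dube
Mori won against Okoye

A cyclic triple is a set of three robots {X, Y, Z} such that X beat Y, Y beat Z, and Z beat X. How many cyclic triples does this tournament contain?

Win totals: Pham 5, Dube 3, Rao 6, Cruz 3, Hale 0, Ito 2, Mori 5, Okoye 4.
A robot with w wins dominates both others in C(w,2) triples; summing gives 10 + 3 + 15 + 3 + 0 + 1 + 10 + 6 = 48 transitive triples.
Total triples C(8,3) = 56, so cyclic triples = 56 − 48 = 8.

8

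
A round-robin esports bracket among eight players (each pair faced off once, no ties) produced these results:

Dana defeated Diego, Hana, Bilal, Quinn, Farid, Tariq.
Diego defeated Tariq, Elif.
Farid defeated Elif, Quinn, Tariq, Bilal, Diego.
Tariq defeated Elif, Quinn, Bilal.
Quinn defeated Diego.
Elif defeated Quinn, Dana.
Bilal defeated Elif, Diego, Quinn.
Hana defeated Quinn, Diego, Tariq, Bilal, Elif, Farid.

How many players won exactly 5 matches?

Win totals: Dana 6, Bilal 3, Diego 2, Elif 2, Hana 6, Tariq 3, Quinn 1, Farid 5.
Exactly 5: Farid — 1 player.

1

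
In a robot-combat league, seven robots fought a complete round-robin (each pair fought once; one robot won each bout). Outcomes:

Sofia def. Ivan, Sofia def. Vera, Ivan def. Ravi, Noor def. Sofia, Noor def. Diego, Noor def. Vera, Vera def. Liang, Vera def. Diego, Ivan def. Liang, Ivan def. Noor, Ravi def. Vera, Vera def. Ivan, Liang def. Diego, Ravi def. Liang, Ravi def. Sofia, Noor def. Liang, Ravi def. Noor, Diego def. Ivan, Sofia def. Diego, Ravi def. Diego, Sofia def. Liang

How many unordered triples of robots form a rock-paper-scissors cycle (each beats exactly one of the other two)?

Win totals: Ivan 3, Vera 3, Ravi 5, Noor 4, Liang 1, Diego 1, Sofia 4.
A robot with w wins dominates both others in C(w,2) triples; summing gives 3 + 3 + 10 + 6 + 0 + 0 + 6 = 28 transitive triples.
Total triples C(7,3) = 35, so cyclic triples = 35 − 28 = 7.

7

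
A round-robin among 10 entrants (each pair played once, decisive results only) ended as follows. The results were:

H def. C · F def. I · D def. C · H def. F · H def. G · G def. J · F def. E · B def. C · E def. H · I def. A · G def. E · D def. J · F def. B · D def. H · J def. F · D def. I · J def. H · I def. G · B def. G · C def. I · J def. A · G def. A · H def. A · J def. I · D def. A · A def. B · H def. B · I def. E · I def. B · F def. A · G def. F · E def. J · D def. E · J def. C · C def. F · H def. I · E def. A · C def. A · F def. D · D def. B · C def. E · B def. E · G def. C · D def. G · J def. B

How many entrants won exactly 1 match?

Win totals: A 1, B 3, C 4, D 8, E 3, F 5, G 5, H 6, I 4, J 6.
Exactly 1: A — 1 entrant.

1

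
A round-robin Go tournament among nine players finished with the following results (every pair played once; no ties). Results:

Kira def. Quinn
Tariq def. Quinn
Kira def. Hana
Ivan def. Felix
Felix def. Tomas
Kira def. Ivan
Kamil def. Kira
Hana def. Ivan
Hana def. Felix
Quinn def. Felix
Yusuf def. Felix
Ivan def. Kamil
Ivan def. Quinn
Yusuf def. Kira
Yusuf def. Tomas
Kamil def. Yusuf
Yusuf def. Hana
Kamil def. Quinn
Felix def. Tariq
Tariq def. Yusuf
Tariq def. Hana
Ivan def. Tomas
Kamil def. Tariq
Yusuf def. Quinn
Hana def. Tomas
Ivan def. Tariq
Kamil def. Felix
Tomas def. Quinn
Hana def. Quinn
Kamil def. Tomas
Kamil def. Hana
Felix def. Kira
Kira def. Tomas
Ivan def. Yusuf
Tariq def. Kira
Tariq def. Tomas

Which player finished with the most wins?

Win totals: Kamil 7, Quinn 1, Kira 4, Tariq 5, Ivan 6, Felix 3, Yusuf 5, Tomas 1, Hana 4.
Kamil leads with 7 wins (next highest: 6).

Kamil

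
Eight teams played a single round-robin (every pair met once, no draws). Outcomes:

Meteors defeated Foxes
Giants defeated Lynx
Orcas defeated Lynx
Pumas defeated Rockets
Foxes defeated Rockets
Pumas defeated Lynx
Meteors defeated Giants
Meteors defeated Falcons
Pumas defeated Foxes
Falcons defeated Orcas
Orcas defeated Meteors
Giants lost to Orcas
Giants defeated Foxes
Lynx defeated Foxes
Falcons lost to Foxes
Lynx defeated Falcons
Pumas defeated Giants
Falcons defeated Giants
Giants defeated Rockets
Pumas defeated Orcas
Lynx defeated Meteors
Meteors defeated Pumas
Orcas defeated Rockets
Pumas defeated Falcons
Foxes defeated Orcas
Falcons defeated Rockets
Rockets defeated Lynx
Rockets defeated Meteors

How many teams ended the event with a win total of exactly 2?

Win totals: Giants 3, Rockets 2, Lynx 3, Orcas 4, Pumas 6, Meteors 4, Falcons 3, Foxes 3.
Exactly 2: Rockets — 1 team.

1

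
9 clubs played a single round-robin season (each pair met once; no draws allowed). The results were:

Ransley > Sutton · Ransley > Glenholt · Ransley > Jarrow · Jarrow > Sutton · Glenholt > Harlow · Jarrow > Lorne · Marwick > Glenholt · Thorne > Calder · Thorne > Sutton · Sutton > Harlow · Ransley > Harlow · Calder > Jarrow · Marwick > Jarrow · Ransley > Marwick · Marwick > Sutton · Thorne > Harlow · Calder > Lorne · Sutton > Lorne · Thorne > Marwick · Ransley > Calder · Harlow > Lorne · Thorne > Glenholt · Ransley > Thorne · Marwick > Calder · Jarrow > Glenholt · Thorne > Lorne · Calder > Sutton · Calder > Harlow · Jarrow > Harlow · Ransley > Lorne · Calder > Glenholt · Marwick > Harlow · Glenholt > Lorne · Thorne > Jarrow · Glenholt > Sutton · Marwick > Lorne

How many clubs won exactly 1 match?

Win totals: Harlow 1, Sutton 2, Lorne 0, Marwick 6, Thorne 7, Calder 5, Jarrow 4, Ransley 8, Glenholt 3.
Exactly 1: Harlow — 1 club.

1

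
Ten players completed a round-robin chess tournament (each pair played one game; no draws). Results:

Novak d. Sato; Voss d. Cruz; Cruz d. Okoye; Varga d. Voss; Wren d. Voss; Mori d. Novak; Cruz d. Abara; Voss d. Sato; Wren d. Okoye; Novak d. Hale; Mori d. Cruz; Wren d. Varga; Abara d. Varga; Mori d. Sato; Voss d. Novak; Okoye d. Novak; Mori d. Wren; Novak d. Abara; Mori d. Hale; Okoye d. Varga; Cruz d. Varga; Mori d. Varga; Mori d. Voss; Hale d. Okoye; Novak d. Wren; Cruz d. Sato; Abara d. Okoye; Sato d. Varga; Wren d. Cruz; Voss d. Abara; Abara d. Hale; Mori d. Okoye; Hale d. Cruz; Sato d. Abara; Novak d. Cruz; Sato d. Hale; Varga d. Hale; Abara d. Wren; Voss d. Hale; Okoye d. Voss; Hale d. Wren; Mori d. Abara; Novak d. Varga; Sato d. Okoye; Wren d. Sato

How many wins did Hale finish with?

3

Hale's results: beat Wren, Okoye, Cruz; lost to Abara, Voss, Sato, Mori, Varga, Novak.
That is 3 wins.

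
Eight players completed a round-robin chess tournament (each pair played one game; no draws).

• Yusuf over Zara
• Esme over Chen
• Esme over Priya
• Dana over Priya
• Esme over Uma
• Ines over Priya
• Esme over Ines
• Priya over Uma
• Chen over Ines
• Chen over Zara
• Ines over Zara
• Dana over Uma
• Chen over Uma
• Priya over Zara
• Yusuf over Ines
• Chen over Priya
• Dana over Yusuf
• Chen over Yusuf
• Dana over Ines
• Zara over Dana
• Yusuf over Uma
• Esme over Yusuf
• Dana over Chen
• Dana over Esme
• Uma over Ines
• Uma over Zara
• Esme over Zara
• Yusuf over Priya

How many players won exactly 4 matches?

Win totals: Yusuf 4, Chen 5, Esme 6, Dana 6, Zara 1, Uma 2, Ines 2, Priya 2.
Exactly 4: Yusuf — 1 player.

1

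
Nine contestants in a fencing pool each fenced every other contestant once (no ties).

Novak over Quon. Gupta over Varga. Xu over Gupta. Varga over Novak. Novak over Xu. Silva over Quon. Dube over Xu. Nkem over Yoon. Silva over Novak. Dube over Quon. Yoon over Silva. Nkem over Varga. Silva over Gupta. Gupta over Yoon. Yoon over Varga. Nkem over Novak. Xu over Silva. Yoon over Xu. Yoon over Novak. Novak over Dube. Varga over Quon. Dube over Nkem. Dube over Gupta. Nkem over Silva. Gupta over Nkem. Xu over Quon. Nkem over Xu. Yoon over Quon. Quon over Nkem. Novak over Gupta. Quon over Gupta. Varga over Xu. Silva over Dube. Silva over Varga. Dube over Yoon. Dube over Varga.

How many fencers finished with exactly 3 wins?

Win totals: Novak 4, Dube 6, Quon 2, Xu 3, Silva 5, Gupta 3, Yoon 5, Nkem 5, Varga 3.
Exactly 3: Xu, Gupta, Varga — 3 fencers.

3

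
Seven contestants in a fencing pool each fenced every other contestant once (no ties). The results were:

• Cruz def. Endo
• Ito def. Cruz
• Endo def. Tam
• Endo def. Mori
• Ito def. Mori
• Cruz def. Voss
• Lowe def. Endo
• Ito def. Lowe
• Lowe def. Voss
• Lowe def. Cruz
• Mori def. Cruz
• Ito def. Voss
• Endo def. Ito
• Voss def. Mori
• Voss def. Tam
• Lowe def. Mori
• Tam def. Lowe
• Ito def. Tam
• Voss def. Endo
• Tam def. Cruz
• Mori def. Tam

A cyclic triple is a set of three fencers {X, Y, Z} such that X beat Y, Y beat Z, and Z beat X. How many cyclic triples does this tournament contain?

Win totals: Lowe 4, Mori 2, Voss 3, Cruz 2, Endo 3, Tam 2, Ito 5.
A fencer with w wins dominates both others in C(w,2) triples; summing gives 6 + 1 + 3 + 1 + 3 + 1 + 10 = 25 transitive triples.
Total triples C(7,3) = 35, so cyclic triples = 35 − 25 = 10.

10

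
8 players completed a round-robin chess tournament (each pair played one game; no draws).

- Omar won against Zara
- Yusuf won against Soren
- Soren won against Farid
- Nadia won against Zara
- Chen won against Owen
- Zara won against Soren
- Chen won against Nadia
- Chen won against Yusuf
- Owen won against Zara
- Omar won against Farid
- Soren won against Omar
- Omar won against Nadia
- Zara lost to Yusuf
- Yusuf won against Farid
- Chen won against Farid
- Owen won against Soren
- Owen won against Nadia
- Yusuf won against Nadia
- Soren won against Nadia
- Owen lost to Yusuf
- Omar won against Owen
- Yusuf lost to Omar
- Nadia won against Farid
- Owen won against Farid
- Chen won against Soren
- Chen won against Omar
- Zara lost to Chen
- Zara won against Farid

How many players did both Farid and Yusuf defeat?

Farid beat: no one.
Yusuf beat: Farid, Owen, Nadia, Zara, Soren.
No one was beaten by both.

0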